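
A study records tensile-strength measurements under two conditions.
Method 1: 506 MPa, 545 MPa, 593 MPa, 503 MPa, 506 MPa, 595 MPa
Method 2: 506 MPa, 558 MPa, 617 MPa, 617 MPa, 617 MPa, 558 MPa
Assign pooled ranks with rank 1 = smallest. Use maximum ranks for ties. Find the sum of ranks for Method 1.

31

Sorted (ascending): 503, 506, 506, 506, 545, 558, 558, 593, 595, 617, 617, 617
The 3 values of 506 occupy positions 2–4 → each gets rank 4.
The 2 values of 558 occupy positions 6–7 → each gets rank 7.
The 3 values of 617 occupy positions 10–12 → each gets rank 12.
Method 1 values → pooled ranks: 506→4, 545→5, 593→8, 503→1, 506→4, 595→9
Rank sum = 4 + 5 + 8 + 1 + 4 + 9 = 31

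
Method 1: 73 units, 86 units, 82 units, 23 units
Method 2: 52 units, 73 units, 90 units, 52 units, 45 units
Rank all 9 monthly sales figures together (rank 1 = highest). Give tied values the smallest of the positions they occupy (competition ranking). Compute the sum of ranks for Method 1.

18

Sorted (descending): 90, 86, 82, 73, 73, 52, 52, 45, 23
The 2 values of 73 occupy positions 4–5 → each gets rank 4.
The 2 values of 52 occupy positions 6–7 → each gets rank 6.
Method 1 values → pooled ranks: 73→4, 86→2, 82→3, 23→9
Rank sum = 4 + 2 + 3 + 9 = 18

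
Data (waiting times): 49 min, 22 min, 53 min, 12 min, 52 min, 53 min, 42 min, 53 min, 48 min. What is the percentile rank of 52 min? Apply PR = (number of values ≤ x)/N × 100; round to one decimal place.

N = 9.
Strictly below 52: 5. Equal to 52: 1.
PR = 6/9 × 100 = 66.7

66.7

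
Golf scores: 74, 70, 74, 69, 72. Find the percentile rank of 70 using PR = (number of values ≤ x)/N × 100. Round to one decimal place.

40.0

N = 5.
Strictly below 70: 1. Equal to 70: 1.
PR = 2/5 × 100 = 40.0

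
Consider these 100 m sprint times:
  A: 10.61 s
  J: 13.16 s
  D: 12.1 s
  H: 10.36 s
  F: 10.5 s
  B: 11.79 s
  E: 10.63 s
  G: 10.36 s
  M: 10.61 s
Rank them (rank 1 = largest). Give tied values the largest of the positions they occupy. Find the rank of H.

9

Sorted (descending): 13.16, 12.1, 11.79, 10.63, 10.61, 10.61, 10.5, 10.36, 10.36
The 2 values of 10.61 occupy positions 5–6 → each gets rank 6.
The 2 values of 10.36 occupy positions 8–9 → each gets rank 9.
H has value 10.36 s → rank 9.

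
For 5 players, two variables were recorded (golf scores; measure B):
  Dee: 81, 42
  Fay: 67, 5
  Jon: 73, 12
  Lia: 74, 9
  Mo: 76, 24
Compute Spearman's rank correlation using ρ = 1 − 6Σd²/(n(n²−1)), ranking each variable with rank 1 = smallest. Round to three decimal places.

0.900

Ranks of variable 1: 5, 1, 2, 3, 4
Ranks of variable 2: 5, 1, 3, 2, 4
d = r₁ − r₂: 0, 0, -1, 1, 0
d²: 0, 0, 1, 1, 0; Σd² = 2
ρ = 1 − 6·2/(5·24) = 1 − 12/120 = 0.900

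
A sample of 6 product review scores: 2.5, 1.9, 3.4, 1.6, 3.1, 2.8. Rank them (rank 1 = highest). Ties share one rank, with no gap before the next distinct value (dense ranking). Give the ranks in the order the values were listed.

Sorted (descending): 3.4, 3.1, 2.8, 2.5, 1.9, 1.6
No ties — each value takes its position as its rank.

4, 5, 1, 6, 2, 3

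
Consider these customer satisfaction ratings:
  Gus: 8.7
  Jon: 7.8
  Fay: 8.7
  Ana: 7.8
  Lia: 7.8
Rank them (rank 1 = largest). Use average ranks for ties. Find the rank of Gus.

Sorted (descending): 8.7, 8.7, 7.8, 7.8, 7.8
The 2 values of 8.7 occupy positions 1–2 → average rank (1+2)/2 = 1.5.
The 3 values of 7.8 occupy positions 3–5 → average rank 4.
Gus has value 8.7 → rank 1.5.

1.5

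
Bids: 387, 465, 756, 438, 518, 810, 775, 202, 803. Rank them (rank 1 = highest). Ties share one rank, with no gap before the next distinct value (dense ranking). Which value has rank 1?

810

Sorted (descending): 810, 803, 775, 756, 518, 465, 438, 387, 202
No ties — each value takes its position as its rank.
Rank 1 → value 810.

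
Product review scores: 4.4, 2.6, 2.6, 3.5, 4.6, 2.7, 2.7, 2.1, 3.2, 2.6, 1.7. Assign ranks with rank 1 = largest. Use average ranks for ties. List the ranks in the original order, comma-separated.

2, 8, 8, 3, 1, 5.5, 5.5, 10, 4, 8, 11

Sorted (descending): 4.6, 4.4, 3.5, 3.2, 2.7, 2.7, 2.6, 2.6, 2.6, 2.1, 1.7
The 2 values of 2.7 occupy positions 5–6 → average rank (5+6)/2 = 5.5.
The 3 values of 2.6 occupy positions 7–9 → average rank 8.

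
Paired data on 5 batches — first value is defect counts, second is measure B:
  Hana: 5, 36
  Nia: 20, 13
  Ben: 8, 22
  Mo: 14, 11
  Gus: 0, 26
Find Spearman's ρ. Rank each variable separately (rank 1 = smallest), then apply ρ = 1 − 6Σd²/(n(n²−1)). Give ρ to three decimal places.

-0.800

Ranks of variable 1: 2, 5, 3, 4, 1
Ranks of variable 2: 5, 2, 3, 1, 4
d = r₁ − r₂: -3, 3, 0, 3, -3
d²: 9, 9, 0, 9, 9; Σd² = 36
ρ = 1 − 6·36/(5·24) = 1 − 216/120 = -0.800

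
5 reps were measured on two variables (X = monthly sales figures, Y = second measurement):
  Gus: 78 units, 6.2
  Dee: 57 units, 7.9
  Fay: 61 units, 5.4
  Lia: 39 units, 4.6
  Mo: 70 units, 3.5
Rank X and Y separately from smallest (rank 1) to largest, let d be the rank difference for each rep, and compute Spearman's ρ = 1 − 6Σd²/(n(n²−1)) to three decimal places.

Ranks of variable 1: 5, 2, 3, 1, 4
Ranks of variable 2: 4, 5, 3, 2, 1
d = r₁ − r₂: 1, -3, 0, -1, 3
d²: 1, 9, 0, 1, 9; Σd² = 20
ρ = 1 − 6·20/(5·24) = 1 − 120/120 = 0.000

0.000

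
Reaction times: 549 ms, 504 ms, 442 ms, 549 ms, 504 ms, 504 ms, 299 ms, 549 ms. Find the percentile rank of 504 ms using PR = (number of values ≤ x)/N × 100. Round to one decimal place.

62.5

N = 8.
Strictly below 504: 2. Equal to 504: 3.
PR = 5/8 × 100 = 62.5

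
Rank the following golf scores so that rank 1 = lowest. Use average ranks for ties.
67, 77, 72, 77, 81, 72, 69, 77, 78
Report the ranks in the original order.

Sorted (ascending): 67, 69, 72, 72, 77, 77, 77, 78, 81
The 2 values of 72 occupy positions 3–4 → average rank (3+4)/2 = 3.5.
The 3 values of 77 occupy positions 5–7 → average rank 6.

1, 6, 3.5, 6, 9, 3.5, 2, 6, 8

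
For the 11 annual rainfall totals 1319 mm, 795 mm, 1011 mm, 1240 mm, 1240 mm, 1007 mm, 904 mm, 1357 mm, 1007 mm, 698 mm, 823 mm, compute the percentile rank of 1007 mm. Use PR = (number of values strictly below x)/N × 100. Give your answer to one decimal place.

36.4

N = 11.
Strictly below 1007: 4. Equal to 1007: 2.
PR = 4/11 × 100 = 36.4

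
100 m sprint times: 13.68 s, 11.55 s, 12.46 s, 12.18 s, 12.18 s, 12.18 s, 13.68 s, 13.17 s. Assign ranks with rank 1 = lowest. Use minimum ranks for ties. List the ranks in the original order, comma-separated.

7, 1, 5, 2, 2, 2, 7, 6

Sorted (ascending): 11.55, 12.18, 12.18, 12.18, 12.46, 13.17, 13.68, 13.68
The 3 values of 12.18 occupy positions 2–4 → each gets rank 2.
The 2 values of 13.68 occupy positions 7–8 → each gets rank 7.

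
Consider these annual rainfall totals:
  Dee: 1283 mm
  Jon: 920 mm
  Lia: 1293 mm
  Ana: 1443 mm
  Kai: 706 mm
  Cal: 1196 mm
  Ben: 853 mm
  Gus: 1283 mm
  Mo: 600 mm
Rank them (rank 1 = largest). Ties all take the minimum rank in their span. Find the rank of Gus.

3

Sorted (descending): 1443, 1293, 1283, 1283, 1196, 920, 853, 706, 600
The 2 values of 1283 occupy positions 3–4 → each gets rank 3.
Gus has value 1283 mm → rank 3.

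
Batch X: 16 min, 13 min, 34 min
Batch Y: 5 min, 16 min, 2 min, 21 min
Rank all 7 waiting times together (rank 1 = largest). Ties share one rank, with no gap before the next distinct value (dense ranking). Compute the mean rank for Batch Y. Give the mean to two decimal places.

4.00

Sorted (descending): 34, 21, 16, 16, 13, 5, 2
The 2 values of 16 share dense rank 3.
Remaining distinct values take the next consecutive integers.
Batch Y values → pooled ranks: 5→5, 16→3, 2→6, 21→2
Mean rank = (5 + 3 + 6 + 2) / 4 = 4.00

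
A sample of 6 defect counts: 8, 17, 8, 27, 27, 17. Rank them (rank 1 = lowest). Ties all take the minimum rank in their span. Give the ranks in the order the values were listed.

1, 3, 1, 5, 5, 3

Sorted (ascending): 8, 8, 17, 17, 27, 27
The 2 values of 8 occupy positions 1–2 → each gets rank 1.
The 2 values of 17 occupy positions 3–4 → each gets rank 3.
The 2 values of 27 occupy positions 5–6 → each gets rank 5.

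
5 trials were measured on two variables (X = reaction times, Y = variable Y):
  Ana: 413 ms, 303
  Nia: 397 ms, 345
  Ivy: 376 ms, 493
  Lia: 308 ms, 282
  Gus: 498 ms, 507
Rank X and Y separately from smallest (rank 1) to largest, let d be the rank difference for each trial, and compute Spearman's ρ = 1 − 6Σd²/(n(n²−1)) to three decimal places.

0.600

Ranks of variable 1: 4, 3, 2, 1, 5
Ranks of variable 2: 2, 3, 4, 1, 5
d = r₁ − r₂: 2, 0, -2, 0, 0
d²: 4, 0, 4, 0, 0; Σd² = 8
ρ = 1 − 6·8/(5·24) = 1 − 48/120 = 0.600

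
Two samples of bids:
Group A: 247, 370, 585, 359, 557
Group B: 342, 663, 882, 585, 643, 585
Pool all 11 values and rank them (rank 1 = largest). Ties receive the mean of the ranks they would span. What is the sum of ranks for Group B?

26

Sorted (descending): 882, 663, 643, 585, 585, 585, 557, 370, 359, 342, 247
The 3 values of 585 occupy positions 4–6 → average rank 5.
Group B values → pooled ranks: 342→10, 663→2, 882→1, 585→5, 643→3, 585→5
Rank sum = 10 + 2 + 1 + 5 + 3 + 5 = 26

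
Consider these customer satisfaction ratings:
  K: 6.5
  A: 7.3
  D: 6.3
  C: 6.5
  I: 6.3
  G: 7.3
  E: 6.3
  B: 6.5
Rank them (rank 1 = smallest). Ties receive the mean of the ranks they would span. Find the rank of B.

5

Sorted (ascending): 6.3, 6.3, 6.3, 6.5, 6.5, 6.5, 7.3, 7.3
The 3 values of 6.3 occupy positions 1–3 → average rank 2.
The 3 values of 6.5 occupy positions 4–6 → average rank 5.
The 2 values of 7.3 occupy positions 7–8 → average rank (7+8)/2 = 7.5.
B has value 6.5 → rank 5.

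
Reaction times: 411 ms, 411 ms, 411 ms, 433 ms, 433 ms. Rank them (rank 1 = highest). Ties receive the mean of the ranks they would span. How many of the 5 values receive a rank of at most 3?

Sorted (descending): 433, 433, 411, 411, 411
The 2 values of 433 occupy positions 1–2 → average rank (1+2)/2 = 1.5.
The 3 values of 411 occupy positions 3–5 → average rank 4.
Ranks ≤ 3: {1.5, 1.5} → 2 values.

2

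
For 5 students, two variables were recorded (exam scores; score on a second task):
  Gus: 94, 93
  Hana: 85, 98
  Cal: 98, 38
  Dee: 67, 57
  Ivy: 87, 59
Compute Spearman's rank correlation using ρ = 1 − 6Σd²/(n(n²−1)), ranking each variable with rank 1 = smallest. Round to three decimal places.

-0.300

Ranks of variable 1: 4, 2, 5, 1, 3
Ranks of variable 2: 4, 5, 1, 2, 3
d = r₁ − r₂: 0, -3, 4, -1, 0
d²: 0, 9, 16, 1, 0; Σd² = 26
ρ = 1 − 6·26/(5·24) = 1 − 156/120 = -0.300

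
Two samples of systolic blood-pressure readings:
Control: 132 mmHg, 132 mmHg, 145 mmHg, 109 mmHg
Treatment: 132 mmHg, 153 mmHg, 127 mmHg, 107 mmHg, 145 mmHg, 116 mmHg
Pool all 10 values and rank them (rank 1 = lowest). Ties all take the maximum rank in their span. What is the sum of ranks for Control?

25

Sorted (ascending): 107, 109, 116, 127, 132, 132, 132, 145, 145, 153
The 3 values of 132 occupy positions 5–7 → each gets rank 7.
The 2 values of 145 occupy positions 8–9 → each gets rank 9.
Control values → pooled ranks: 132→7, 132→7, 145→9, 109→2
Rank sum = 7 + 7 + 9 + 2 = 25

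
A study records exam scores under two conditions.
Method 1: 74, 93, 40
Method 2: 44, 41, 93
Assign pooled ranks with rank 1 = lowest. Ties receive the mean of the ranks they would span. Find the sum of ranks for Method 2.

10.5

Sorted (ascending): 40, 41, 44, 74, 93, 93
The 2 values of 93 occupy positions 5–6 → average rank (5+6)/2 = 5.5.
Method 2 values → pooled ranks: 44→3, 41→2, 93→5.5
Rank sum = 3 + 2 + 5.5 = 10.5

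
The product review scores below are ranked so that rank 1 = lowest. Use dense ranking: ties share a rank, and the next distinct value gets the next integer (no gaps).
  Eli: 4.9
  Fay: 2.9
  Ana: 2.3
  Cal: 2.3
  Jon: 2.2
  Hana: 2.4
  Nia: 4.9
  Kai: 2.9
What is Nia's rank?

5

Sorted (ascending): 2.2, 2.3, 2.3, 2.4, 2.9, 2.9, 4.9, 4.9
The 2 values of 2.3 share dense rank 2.
The 2 values of 2.9 share dense rank 4.
The 2 values of 4.9 share dense rank 5.
Remaining distinct values take the next consecutive integers.
Nia has value 4.9 → rank 5.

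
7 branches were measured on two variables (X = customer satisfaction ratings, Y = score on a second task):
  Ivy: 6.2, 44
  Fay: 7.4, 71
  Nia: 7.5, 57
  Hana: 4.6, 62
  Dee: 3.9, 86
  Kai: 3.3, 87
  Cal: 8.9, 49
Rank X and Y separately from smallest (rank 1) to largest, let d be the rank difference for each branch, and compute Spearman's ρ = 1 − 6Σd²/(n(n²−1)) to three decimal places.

-0.714

Ranks of variable 1: 4, 5, 6, 3, 2, 1, 7
Ranks of variable 2: 1, 5, 3, 4, 6, 7, 2
d = r₁ − r₂: 3, 0, 3, -1, -4, -6, 5
d²: 9, 0, 9, 1, 16, 36, 25; Σd² = 96
ρ = 1 − 6·96/(7·48) = 1 − 576/336 = -0.714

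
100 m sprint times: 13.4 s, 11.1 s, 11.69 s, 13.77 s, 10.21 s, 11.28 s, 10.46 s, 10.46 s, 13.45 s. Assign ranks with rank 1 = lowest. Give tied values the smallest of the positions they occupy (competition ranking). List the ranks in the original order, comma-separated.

7, 4, 6, 9, 1, 5, 2, 2, 8

Sorted (ascending): 10.21, 10.46, 10.46, 11.1, 11.28, 11.69, 13.4, 13.45, 13.77
The 2 values of 10.46 occupy positions 2–3 → each gets rank 2.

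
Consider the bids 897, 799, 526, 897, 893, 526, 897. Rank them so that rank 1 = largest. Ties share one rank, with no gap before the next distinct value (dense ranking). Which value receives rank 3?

Sorted (descending): 897, 897, 897, 893, 799, 526, 526
The 3 values of 897 share dense rank 1.
The 2 values of 526 share dense rank 4.
Remaining distinct values take the next consecutive integers.
Rank 3 → value 799.

799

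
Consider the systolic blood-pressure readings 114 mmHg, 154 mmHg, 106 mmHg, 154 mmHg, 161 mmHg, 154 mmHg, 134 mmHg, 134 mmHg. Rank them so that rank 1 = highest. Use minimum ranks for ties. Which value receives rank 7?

Sorted (descending): 161, 154, 154, 154, 134, 134, 114, 106
The 3 values of 154 occupy positions 2–4 → each gets rank 2.
The 2 values of 134 occupy positions 5–6 → each gets rank 5.
Rank 7 → value 114.

114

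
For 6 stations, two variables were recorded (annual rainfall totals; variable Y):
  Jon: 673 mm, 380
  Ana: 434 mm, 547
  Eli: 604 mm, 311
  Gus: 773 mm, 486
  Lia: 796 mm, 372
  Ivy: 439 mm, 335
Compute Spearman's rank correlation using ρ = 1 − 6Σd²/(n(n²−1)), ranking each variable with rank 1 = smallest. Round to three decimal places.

-0.086

Ranks of variable 1: 4, 1, 3, 5, 6, 2
Ranks of variable 2: 4, 6, 1, 5, 3, 2
d = r₁ − r₂: 0, -5, 2, 0, 3, 0
d²: 0, 25, 4, 0, 9, 0; Σd² = 38
ρ = 1 − 6·38/(6·35) = 1 − 228/210 = -0.086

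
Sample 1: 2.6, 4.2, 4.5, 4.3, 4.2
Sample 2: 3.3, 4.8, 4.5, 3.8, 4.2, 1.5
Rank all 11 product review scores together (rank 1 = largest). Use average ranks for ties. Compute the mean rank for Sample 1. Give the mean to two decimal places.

5.70

Sorted (descending): 4.8, 4.5, 4.5, 4.3, 4.2, 4.2, 4.2, 3.8, 3.3, 2.6, 1.5
The 2 values of 4.5 occupy positions 2–3 → average rank (2+3)/2 = 2.5.
The 3 values of 4.2 occupy positions 5–7 → average rank 6.
Sample 1 values → pooled ranks: 2.6→10, 4.2→6, 4.5→2.5, 4.3→4, 4.2→6
Mean rank = (10 + 6 + 2.5 + 4 + 6) / 5 = 5.70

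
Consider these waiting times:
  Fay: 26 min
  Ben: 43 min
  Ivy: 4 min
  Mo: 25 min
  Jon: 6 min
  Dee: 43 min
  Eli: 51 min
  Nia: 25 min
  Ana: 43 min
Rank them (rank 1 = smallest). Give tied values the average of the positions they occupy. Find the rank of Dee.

Sorted (ascending): 4, 6, 25, 25, 26, 43, 43, 43, 51
The 2 values of 25 occupy positions 3–4 → average rank (3+4)/2 = 3.5.
The 3 values of 43 occupy positions 6–8 → average rank 7.
Dee has value 43 min → rank 7.

7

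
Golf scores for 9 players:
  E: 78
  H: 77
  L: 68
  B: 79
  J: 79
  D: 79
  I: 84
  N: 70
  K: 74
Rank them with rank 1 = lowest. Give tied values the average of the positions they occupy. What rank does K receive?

Sorted (ascending): 68, 70, 74, 77, 78, 79, 79, 79, 84
The 3 values of 79 occupy positions 6–8 → average rank 7.
K has value 74 → rank 3.

3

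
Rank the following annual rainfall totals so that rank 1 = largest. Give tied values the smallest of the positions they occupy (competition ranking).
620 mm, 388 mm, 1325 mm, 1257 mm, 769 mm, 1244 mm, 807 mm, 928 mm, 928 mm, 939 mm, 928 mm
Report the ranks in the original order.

Sorted (descending): 1325, 1257, 1244, 939, 928, 928, 928, 807, 769, 620, 388
The 3 values of 928 occupy positions 5–7 → each gets rank 5.

10, 11, 1, 2, 9, 3, 8, 5, 5, 4, 5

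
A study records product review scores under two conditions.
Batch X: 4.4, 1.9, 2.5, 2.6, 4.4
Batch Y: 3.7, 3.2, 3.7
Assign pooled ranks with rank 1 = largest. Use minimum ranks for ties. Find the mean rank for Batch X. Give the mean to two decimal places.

4.60

Sorted (descending): 4.4, 4.4, 3.7, 3.7, 3.2, 2.6, 2.5, 1.9
The 2 values of 4.4 occupy positions 1–2 → each gets rank 1.
The 2 values of 3.7 occupy positions 3–4 → each gets rank 3.
Batch X values → pooled ranks: 4.4→1, 1.9→8, 2.5→7, 2.6→6, 4.4→1
Mean rank = (1 + 8 + 7 + 6 + 1) / 5 = 4.60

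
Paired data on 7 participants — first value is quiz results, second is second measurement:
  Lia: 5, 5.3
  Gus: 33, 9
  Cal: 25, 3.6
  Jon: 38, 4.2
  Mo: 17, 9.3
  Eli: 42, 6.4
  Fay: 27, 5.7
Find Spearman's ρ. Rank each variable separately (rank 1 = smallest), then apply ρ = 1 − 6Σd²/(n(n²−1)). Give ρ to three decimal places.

Ranks of variable 1: 1, 5, 3, 6, 2, 7, 4
Ranks of variable 2: 3, 6, 1, 2, 7, 5, 4
d = r₁ − r₂: -2, -1, 2, 4, -5, 2, 0
d²: 4, 1, 4, 16, 25, 4, 0; Σd² = 54
ρ = 1 − 6·54/(7·48) = 1 − 324/336 = 0.036

0.036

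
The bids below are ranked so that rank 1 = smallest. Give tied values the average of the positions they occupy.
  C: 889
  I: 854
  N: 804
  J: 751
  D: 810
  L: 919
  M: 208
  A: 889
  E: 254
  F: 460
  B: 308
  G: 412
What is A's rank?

Sorted (ascending): 208, 254, 308, 412, 460, 751, 804, 810, 854, 889, 889, 919
The 2 values of 889 occupy positions 10–11 → average rank (10+11)/2 = 10.5.
A has value 889 → rank 10.5.

10.5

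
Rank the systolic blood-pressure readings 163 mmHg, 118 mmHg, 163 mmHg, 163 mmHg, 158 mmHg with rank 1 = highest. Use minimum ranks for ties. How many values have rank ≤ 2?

3

Sorted (descending): 163, 163, 163, 158, 118
The 3 values of 163 occupy positions 1–3 → each gets rank 1.
Ranks ≤ 2: {1, 1, 1} → 3 values.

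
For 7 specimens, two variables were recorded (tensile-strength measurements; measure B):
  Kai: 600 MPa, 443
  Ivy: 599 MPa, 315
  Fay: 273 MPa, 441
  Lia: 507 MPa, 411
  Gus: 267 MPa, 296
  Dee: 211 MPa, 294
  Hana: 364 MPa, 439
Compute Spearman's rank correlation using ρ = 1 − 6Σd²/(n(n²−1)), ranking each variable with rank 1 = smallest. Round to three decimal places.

Ranks of variable 1: 7, 6, 3, 5, 2, 1, 4
Ranks of variable 2: 7, 3, 6, 4, 2, 1, 5
d = r₁ − r₂: 0, 3, -3, 1, 0, 0, -1
d²: 0, 9, 9, 1, 0, 0, 1; Σd² = 20
ρ = 1 − 6·20/(7·48) = 1 − 120/336 = 0.643

0.643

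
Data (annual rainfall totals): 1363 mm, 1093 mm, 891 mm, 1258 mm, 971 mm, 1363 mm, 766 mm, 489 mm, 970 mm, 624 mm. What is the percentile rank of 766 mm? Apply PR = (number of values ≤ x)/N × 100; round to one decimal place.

30.0

N = 10.
Strictly below 766: 2. Equal to 766: 1.
PR = 3/10 × 100 = 30.0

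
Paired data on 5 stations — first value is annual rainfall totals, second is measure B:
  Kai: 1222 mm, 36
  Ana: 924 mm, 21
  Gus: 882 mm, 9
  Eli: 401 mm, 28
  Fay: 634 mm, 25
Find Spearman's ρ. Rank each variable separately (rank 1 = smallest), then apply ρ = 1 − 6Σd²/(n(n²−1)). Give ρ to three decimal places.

Ranks of variable 1: 5, 4, 3, 1, 2
Ranks of variable 2: 5, 2, 1, 4, 3
d = r₁ − r₂: 0, 2, 2, -3, -1
d²: 0, 4, 4, 9, 1; Σd² = 18
ρ = 1 − 6·18/(5·24) = 1 − 108/120 = 0.100

0.100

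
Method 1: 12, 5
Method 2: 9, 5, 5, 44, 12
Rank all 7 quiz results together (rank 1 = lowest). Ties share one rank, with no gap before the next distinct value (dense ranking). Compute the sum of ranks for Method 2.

11

Sorted (ascending): 5, 5, 5, 9, 12, 12, 44
The 3 values of 5 share dense rank 1.
The 2 values of 12 share dense rank 3.
Remaining distinct values take the next consecutive integers.
Method 2 values → pooled ranks: 9→2, 5→1, 5→1, 44→4, 12→3
Rank sum = 2 + 1 + 1 + 4 + 3 = 11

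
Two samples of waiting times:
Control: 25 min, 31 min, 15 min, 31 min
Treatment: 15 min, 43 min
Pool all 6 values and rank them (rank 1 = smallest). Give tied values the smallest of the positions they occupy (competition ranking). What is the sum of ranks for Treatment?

7

Sorted (ascending): 15, 15, 25, 31, 31, 43
The 2 values of 15 occupy positions 1–2 → each gets rank 1.
The 2 values of 31 occupy positions 4–5 → each gets rank 4.
Treatment values → pooled ranks: 15→1, 43→6
Rank sum = 1 + 6 = 7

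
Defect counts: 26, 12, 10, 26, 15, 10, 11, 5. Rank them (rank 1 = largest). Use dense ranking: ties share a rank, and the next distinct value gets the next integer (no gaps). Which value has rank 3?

Sorted (descending): 26, 26, 15, 12, 11, 10, 10, 5
The 2 values of 26 share dense rank 1.
The 2 values of 10 share dense rank 5.
Remaining distinct values take the next consecutive integers.
Rank 3 → value 12.

12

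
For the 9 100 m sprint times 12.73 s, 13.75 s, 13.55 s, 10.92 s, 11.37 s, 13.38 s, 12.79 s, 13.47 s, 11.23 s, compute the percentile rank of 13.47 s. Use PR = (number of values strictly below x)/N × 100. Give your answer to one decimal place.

N = 9.
Strictly below 13.47: 6. Equal to 13.47: 1.
PR = 6/9 × 100 = 66.7

66.7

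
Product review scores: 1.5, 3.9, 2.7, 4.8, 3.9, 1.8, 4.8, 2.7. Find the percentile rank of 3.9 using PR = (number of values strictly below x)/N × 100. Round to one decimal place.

50.0

N = 8.
Strictly below 3.9: 4. Equal to 3.9: 2.
PR = 4/8 × 100 = 50.0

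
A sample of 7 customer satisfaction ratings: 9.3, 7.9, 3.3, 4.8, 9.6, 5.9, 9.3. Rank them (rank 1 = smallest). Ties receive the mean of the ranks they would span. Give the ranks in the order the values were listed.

Sorted (ascending): 3.3, 4.8, 5.9, 7.9, 9.3, 9.3, 9.6
The 2 values of 9.3 occupy positions 5–6 → average rank (5+6)/2 = 5.5.

5.5, 4, 1, 2, 7, 3, 5.5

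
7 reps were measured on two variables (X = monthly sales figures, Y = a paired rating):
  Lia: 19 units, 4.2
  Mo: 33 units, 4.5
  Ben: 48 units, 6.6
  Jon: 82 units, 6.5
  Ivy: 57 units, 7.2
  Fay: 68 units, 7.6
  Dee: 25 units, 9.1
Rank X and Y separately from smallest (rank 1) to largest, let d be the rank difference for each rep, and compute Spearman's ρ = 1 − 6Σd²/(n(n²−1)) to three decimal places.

0.250

Ranks of variable 1: 1, 3, 4, 7, 5, 6, 2
Ranks of variable 2: 1, 2, 4, 3, 5, 6, 7
d = r₁ − r₂: 0, 1, 0, 4, 0, 0, -5
d²: 0, 1, 0, 16, 0, 0, 25; Σd² = 42
ρ = 1 − 6·42/(7·48) = 1 − 252/336 = 0.250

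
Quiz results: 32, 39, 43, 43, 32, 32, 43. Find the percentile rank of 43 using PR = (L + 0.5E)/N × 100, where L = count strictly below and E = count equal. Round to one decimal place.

78.6

N = 7.
Strictly below 43: 4. Equal to 43: 3.
PR = (4 + 0.5·3)/7 × 100 = 78.6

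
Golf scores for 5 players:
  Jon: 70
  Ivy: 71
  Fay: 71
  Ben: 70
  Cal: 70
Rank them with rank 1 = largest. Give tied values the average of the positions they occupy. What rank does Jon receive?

4

Sorted (descending): 71, 71, 70, 70, 70
The 2 values of 71 occupy positions 1–2 → average rank (1+2)/2 = 1.5.
The 3 values of 70 occupy positions 3–5 → average rank 4.
Jon has value 70 → rank 4.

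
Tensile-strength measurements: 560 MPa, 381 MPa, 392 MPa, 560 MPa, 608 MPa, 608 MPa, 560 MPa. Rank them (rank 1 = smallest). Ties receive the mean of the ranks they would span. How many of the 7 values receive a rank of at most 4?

5

Sorted (ascending): 381, 392, 560, 560, 560, 608, 608
The 3 values of 560 occupy positions 3–5 → average rank 4.
The 2 values of 608 occupy positions 6–7 → average rank (6+7)/2 = 6.5.
Ranks ≤ 4: {1, 2, 4, 4, 4} → 5 values.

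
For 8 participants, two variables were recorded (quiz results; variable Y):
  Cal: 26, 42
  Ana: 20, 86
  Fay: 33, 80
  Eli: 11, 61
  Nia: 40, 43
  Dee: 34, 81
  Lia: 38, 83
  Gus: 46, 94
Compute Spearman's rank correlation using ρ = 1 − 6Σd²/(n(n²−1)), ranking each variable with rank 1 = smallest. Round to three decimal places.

0.310

Ranks of variable 1: 3, 2, 4, 1, 7, 5, 6, 8
Ranks of variable 2: 1, 7, 4, 3, 2, 5, 6, 8
d = r₁ − r₂: 2, -5, 0, -2, 5, 0, 0, 0
d²: 4, 25, 0, 4, 25, 0, 0, 0; Σd² = 58
ρ = 1 − 6·58/(8·63) = 1 − 348/504 = 0.310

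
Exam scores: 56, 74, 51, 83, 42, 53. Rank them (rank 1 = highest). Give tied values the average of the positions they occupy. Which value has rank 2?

Sorted (descending): 83, 74, 56, 53, 51, 42
No ties — each value takes its position as its rank.
Rank 2 → value 74.

74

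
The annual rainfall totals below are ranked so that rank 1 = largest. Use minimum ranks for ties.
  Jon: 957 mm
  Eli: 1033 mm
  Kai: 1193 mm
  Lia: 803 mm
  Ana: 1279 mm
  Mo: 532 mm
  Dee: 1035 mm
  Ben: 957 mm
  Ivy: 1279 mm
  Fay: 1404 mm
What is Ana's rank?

Sorted (descending): 1404, 1279, 1279, 1193, 1035, 1033, 957, 957, 803, 532
The 2 values of 1279 occupy positions 2–3 → each gets rank 2.
The 2 values of 957 occupy positions 7–8 → each gets rank 7.
Ana has value 1279 mm → rank 2.

2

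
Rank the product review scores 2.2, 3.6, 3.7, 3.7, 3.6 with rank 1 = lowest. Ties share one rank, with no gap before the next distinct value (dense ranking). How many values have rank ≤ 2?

Sorted (ascending): 2.2, 3.6, 3.6, 3.7, 3.7
The 2 values of 3.6 share dense rank 2.
The 2 values of 3.7 share dense rank 3.
Remaining distinct values take the next consecutive integers.
Ranks ≤ 2: {1, 2, 2} → 3 values.

3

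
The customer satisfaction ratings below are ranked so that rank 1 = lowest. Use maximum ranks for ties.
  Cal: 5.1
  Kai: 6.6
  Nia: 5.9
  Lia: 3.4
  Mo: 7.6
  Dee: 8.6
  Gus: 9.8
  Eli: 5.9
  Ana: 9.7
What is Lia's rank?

Sorted (ascending): 3.4, 5.1, 5.9, 5.9, 6.6, 7.6, 8.6, 9.7, 9.8
The 2 values of 5.9 occupy positions 3–4 → each gets rank 4.
Lia has value 3.4 → rank 1.

1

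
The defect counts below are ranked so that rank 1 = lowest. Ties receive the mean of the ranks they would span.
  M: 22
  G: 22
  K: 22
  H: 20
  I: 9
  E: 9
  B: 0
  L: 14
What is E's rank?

Sorted (ascending): 0, 9, 9, 14, 20, 22, 22, 22
The 2 values of 9 occupy positions 2–3 → average rank (2+3)/2 = 2.5.
The 3 values of 22 occupy positions 6–8 → average rank 7.
E has value 9 → rank 2.5.

2.5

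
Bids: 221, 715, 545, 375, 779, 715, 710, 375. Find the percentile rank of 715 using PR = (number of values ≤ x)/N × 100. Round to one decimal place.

N = 8.
Strictly below 715: 5. Equal to 715: 2.
PR = 7/8 × 100 = 87.5

87.5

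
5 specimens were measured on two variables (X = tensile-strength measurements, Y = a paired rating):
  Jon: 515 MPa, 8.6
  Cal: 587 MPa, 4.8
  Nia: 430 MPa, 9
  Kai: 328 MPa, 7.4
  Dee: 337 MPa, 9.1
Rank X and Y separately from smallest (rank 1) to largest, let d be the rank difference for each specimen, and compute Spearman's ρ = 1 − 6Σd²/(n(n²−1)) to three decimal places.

-0.400

Ranks of variable 1: 4, 5, 3, 1, 2
Ranks of variable 2: 3, 1, 4, 2, 5
d = r₁ − r₂: 1, 4, -1, -1, -3
d²: 1, 16, 1, 1, 9; Σd² = 28
ρ = 1 − 6·28/(5·24) = 1 − 168/120 = -0.400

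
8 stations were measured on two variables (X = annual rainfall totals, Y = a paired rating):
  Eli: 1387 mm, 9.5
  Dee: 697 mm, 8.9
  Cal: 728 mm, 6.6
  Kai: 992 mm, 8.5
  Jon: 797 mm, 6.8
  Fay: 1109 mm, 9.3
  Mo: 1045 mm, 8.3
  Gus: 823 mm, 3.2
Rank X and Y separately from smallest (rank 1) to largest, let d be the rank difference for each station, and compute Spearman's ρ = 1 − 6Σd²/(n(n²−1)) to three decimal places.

Ranks of variable 1: 8, 1, 2, 5, 3, 7, 6, 4
Ranks of variable 2: 8, 6, 2, 5, 3, 7, 4, 1
d = r₁ − r₂: 0, -5, 0, 0, 0, 0, 2, 3
d²: 0, 25, 0, 0, 0, 0, 4, 9; Σd² = 38
ρ = 1 − 6·38/(8·63) = 1 − 228/504 = 0.548

0.548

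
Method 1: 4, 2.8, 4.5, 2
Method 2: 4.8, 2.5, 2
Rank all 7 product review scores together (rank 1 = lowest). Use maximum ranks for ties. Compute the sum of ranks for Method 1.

Sorted (ascending): 2, 2, 2.5, 2.8, 4, 4.5, 4.8
The 2 values of 2 occupy positions 1–2 → each gets rank 2.
Method 1 values → pooled ranks: 4→5, 2.8→4, 4.5→6, 2→2
Rank sum = 5 + 4 + 6 + 2 = 17

17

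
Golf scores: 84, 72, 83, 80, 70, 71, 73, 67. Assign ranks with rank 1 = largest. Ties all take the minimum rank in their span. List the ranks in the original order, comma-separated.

1, 5, 2, 3, 7, 6, 4, 8

Sorted (descending): 84, 83, 80, 73, 72, 71, 70, 67
No ties — each value takes its position as its rank.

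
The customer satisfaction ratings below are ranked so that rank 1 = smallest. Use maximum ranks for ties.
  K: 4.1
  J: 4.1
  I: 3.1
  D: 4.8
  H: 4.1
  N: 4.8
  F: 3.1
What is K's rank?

5

Sorted (ascending): 3.1, 3.1, 4.1, 4.1, 4.1, 4.8, 4.8
The 2 values of 3.1 occupy positions 1–2 → each gets rank 2.
The 3 values of 4.1 occupy positions 3–5 → each gets rank 5.
The 2 values of 4.8 occupy positions 6–7 → each gets rank 7.
K has value 4.1 → rank 5.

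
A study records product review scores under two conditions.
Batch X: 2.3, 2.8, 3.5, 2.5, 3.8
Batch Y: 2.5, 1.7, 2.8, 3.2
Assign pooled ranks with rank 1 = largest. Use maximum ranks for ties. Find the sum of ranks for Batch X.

Sorted (descending): 3.8, 3.5, 3.2, 2.8, 2.8, 2.5, 2.5, 2.3, 1.7
The 2 values of 2.8 occupy positions 4–5 → each gets rank 5.
The 2 values of 2.5 occupy positions 6–7 → each gets rank 7.
Batch X values → pooled ranks: 2.3→8, 2.8→5, 3.5→2, 2.5→7, 3.8→1
Rank sum = 8 + 5 + 2 + 7 + 1 = 23

23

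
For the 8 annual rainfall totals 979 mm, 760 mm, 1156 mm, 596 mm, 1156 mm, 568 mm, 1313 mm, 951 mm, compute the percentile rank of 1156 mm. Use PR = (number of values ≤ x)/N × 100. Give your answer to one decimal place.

N = 8.
Strictly below 1156: 5. Equal to 1156: 2.
PR = 7/8 × 100 = 87.5

87.5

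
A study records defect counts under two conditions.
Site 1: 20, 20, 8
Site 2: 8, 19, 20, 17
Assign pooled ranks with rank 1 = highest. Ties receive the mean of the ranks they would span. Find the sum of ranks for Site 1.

Sorted (descending): 20, 20, 20, 19, 17, 8, 8
The 3 values of 20 occupy positions 1–3 → average rank 2.
The 2 values of 8 occupy positions 6–7 → average rank (6+7)/2 = 6.5.
Site 1 values → pooled ranks: 20→2, 20→2, 8→6.5
Rank sum = 2 + 2 + 6.5 = 10.5

10.5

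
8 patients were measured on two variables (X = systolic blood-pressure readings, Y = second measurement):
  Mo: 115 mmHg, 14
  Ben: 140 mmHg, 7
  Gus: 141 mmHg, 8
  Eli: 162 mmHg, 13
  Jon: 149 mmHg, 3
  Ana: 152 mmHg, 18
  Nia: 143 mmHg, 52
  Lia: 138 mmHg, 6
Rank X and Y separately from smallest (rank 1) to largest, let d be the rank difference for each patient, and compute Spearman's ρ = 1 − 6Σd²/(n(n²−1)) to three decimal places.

Ranks of variable 1: 1, 3, 4, 8, 6, 7, 5, 2
Ranks of variable 2: 6, 3, 4, 5, 1, 7, 8, 2
d = r₁ − r₂: -5, 0, 0, 3, 5, 0, -3, 0
d²: 25, 0, 0, 9, 25, 0, 9, 0; Σd² = 68
ρ = 1 − 6·68/(8·63) = 1 − 408/504 = 0.190

0.190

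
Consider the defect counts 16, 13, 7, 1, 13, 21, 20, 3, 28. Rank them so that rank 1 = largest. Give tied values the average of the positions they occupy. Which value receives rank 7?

7

Sorted (descending): 28, 21, 20, 16, 13, 13, 7, 3, 1
The 2 values of 13 occupy positions 5–6 → average rank (5+6)/2 = 5.5.
Rank 7 → value 7.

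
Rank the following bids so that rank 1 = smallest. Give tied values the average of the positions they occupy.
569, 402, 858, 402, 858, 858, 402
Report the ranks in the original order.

4, 2, 6, 2, 6, 6, 2

Sorted (ascending): 402, 402, 402, 569, 858, 858, 858
The 3 values of 402 occupy positions 1–3 → average rank 2.
The 3 values of 858 occupy positions 5–7 → average rank 6.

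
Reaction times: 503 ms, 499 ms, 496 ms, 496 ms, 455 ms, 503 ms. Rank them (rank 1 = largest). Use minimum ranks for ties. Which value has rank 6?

Sorted (descending): 503, 503, 499, 496, 496, 455
The 2 values of 503 occupy positions 1–2 → each gets rank 1.
The 2 values of 496 occupy positions 4–5 → each gets rank 4.
Rank 6 → value 455.

455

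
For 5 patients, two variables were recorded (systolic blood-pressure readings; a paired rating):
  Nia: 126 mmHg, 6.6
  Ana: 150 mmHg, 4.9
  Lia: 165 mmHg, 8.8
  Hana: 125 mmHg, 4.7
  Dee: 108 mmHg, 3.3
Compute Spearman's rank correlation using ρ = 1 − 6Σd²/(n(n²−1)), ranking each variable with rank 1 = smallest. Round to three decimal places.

0.900

Ranks of variable 1: 3, 4, 5, 2, 1
Ranks of variable 2: 4, 3, 5, 2, 1
d = r₁ − r₂: -1, 1, 0, 0, 0
d²: 1, 1, 0, 0, 0; Σd² = 2
ρ = 1 − 6·2/(5·24) = 1 − 12/120 = 0.900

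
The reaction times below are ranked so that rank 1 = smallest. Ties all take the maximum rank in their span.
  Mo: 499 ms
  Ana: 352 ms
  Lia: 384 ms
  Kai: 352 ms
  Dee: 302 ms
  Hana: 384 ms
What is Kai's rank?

3

Sorted (ascending): 302, 352, 352, 384, 384, 499
The 2 values of 352 occupy positions 2–3 → each gets rank 3.
The 2 values of 384 occupy positions 4–5 → each gets rank 5.
Kai has value 352 ms → rank 3.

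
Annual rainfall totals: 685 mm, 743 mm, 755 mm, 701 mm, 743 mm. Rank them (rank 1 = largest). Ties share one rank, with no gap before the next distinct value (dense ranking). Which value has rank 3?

701

Sorted (descending): 755, 743, 743, 701, 685
The 2 values of 743 share dense rank 2.
Remaining distinct values take the next consecutive integers.
Rank 3 → value 701.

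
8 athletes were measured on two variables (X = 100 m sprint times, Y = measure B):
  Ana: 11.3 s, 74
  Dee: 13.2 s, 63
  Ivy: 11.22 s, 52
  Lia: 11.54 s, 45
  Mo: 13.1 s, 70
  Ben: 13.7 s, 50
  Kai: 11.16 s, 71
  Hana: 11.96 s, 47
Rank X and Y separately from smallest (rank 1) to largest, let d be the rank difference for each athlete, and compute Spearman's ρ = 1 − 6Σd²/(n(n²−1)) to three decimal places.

Ranks of variable 1: 3, 7, 2, 4, 6, 8, 1, 5
Ranks of variable 2: 8, 5, 4, 1, 6, 3, 7, 2
d = r₁ − r₂: -5, 2, -2, 3, 0, 5, -6, 3
d²: 25, 4, 4, 9, 0, 25, 36, 9; Σd² = 112
ρ = 1 − 6·112/(8·63) = 1 − 672/504 = -0.333

-0.333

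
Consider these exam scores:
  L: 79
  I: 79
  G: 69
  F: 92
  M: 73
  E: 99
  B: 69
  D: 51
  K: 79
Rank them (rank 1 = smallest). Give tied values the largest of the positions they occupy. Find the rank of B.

Sorted (ascending): 51, 69, 69, 73, 79, 79, 79, 92, 99
The 2 values of 69 occupy positions 2–3 → each gets rank 3.
The 3 values of 79 occupy positions 5–7 → each gets rank 7.
B has value 69 → rank 3.

3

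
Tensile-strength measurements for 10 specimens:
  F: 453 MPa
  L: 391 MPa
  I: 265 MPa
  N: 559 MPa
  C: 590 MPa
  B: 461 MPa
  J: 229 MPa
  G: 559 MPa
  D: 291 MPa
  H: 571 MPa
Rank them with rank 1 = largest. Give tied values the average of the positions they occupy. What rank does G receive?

Sorted (descending): 590, 571, 559, 559, 461, 453, 391, 291, 265, 229
The 2 values of 559 occupy positions 3–4 → average rank (3+4)/2 = 3.5.
G has value 559 MPa → rank 3.5.

3.5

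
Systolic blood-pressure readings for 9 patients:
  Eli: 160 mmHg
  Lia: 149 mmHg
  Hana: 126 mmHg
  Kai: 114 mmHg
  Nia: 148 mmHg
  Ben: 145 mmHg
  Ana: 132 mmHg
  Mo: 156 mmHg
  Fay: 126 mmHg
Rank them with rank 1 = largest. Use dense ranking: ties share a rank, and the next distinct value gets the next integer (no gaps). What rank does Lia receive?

3

Sorted (descending): 160, 156, 149, 148, 145, 132, 126, 126, 114
The 2 values of 126 share dense rank 7.
Remaining distinct values take the next consecutive integers.
Lia has value 149 mmHg → rank 3.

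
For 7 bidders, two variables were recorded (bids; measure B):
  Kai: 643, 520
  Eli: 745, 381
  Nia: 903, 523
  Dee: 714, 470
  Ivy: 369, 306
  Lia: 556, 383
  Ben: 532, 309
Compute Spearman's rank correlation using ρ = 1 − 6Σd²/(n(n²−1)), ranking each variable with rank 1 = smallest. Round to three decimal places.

Ranks of variable 1: 4, 6, 7, 5, 1, 3, 2
Ranks of variable 2: 6, 3, 7, 5, 1, 4, 2
d = r₁ − r₂: -2, 3, 0, 0, 0, -1, 0
d²: 4, 9, 0, 0, 0, 1, 0; Σd² = 14
ρ = 1 − 6·14/(7·48) = 1 − 84/336 = 0.750

0.750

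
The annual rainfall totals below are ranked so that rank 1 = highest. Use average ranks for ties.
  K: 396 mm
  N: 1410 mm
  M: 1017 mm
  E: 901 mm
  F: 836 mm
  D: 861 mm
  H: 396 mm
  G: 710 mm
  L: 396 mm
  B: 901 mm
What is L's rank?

Sorted (descending): 1410, 1017, 901, 901, 861, 836, 710, 396, 396, 396
The 2 values of 901 occupy positions 3–4 → average rank (3+4)/2 = 3.5.
The 3 values of 396 occupy positions 8–10 → average rank 9.
L has value 396 mm → rank 9.

9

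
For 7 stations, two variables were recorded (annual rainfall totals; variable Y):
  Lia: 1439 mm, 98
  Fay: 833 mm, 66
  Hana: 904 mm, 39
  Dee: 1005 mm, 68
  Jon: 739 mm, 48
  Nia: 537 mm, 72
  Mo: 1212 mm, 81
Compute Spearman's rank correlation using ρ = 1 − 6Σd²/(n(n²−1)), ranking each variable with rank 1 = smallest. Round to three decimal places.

Ranks of variable 1: 7, 3, 4, 5, 2, 1, 6
Ranks of variable 2: 7, 3, 1, 4, 2, 5, 6
d = r₁ − r₂: 0, 0, 3, 1, 0, -4, 0
d²: 0, 0, 9, 1, 0, 16, 0; Σd² = 26
ρ = 1 − 6·26/(7·48) = 1 − 156/336 = 0.536

0.536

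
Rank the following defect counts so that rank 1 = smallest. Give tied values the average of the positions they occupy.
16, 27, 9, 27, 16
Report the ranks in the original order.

2.5, 4.5, 1, 4.5, 2.5

Sorted (ascending): 9, 16, 16, 27, 27
The 2 values of 16 occupy positions 2–3 → average rank (2+3)/2 = 2.5.
The 2 values of 27 occupy positions 4–5 → average rank (4+5)/2 = 4.5.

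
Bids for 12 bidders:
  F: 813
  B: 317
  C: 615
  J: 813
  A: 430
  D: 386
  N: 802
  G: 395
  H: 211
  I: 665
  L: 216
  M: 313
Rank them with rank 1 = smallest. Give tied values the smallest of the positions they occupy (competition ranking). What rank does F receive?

11

Sorted (ascending): 211, 216, 313, 317, 386, 395, 430, 615, 665, 802, 813, 813
The 2 values of 813 occupy positions 11–12 → each gets rank 11.
F has value 813 → rank 11.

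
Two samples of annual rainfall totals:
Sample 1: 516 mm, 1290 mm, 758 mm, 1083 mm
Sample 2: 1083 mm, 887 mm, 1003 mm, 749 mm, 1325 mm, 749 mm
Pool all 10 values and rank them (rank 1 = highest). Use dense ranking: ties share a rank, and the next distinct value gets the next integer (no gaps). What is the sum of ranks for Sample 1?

Sorted (descending): 1325, 1290, 1083, 1083, 1003, 887, 758, 749, 749, 516
The 2 values of 1083 share dense rank 3.
The 2 values of 749 share dense rank 7.
Remaining distinct values take the next consecutive integers.
Sample 1 values → pooled ranks: 516→8, 1290→2, 758→6, 1083→3
Rank sum = 8 + 2 + 6 + 3 = 19

19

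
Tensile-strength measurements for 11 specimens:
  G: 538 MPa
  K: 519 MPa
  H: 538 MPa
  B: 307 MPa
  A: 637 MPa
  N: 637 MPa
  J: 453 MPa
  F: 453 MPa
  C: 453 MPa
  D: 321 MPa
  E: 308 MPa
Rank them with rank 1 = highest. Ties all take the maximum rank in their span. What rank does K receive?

Sorted (descending): 637, 637, 538, 538, 519, 453, 453, 453, 321, 308, 307
The 2 values of 637 occupy positions 1–2 → each gets rank 2.
The 2 values of 538 occupy positions 3–4 → each gets rank 4.
The 3 values of 453 occupy positions 6–8 → each gets rank 8.
K has value 519 MPa → rank 5.

5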